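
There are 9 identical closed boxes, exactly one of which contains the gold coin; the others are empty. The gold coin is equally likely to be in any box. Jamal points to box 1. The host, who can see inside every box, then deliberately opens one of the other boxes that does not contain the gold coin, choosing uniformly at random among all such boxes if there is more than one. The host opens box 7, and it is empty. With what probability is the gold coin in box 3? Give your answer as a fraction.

8/63

Consider each possible location of the gold coin in turn.
If it is in box 1 (prior 1/9): the host has 8 equally likely choices, so probability 1/8; weight (1/9)·(1/8) = 1/72.
If it is in any of boxes 2, 3, 4, 5, 6, 8, and 9 (prior 1/9 each): the host has 7 equally likely choices, so probability 1/7; weight (1/9)·(1/7) = 1/63 each.
If it is in box 7 (prior 1/9): the host opened box 7, so this case is ruled out; weight (1/9)·0 = 0.
The weights sum to 1/8.
So P(the gold coin in box 3 | the host opened box 7) = (1/63) / (1/8) = 8/63.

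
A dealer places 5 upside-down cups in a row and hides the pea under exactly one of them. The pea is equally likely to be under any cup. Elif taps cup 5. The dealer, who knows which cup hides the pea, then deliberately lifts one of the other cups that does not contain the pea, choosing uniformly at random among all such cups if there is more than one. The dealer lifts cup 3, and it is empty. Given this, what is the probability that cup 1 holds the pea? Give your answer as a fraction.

4/15

Condition on the true location of the pea.
If it is under any of cups 1, 2, and 4 (prior 1/5 each): the dealer has 3 equally likely choices, so probability 1/3; weight (1/5)·(1/3) = 1/15 each.
If it is under cup 3 (prior 1/5): the dealer opened cup 3, so this case is ruled out; weight (1/5)·0 = 0.
If it is under cup 5 (prior 1/5): the dealer has 4 equally likely choices, so probability 1/4; weight (1/5)·(1/4) = 1/20.
The weights sum to 1/4.
So P(the pea under cup 1 | the dealer opened cup 3) = (1/15) / (1/4) = 4/15.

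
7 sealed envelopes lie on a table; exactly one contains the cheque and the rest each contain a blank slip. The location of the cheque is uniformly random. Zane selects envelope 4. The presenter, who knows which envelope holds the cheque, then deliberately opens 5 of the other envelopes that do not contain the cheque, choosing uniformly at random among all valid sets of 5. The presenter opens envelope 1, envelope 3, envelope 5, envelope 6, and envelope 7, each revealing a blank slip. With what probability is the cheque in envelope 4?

Consider each possible location of the cheque in turn.
If it is in any of envelopes 1, 3, 5, 6, and 7 (prior 1/7 each): that envelope was opened and seen not to hold the prize — ruled out; weight (1/7)·0 = 0 each.
If it is in envelope 2 (prior 1/7): the presenter has no choice, probability 1; weight (1/7)·1 = 1/7.
If it is in envelope 4 (prior 1/7): the presenter has 6 equally likely choices, so probability 1/6; weight (1/7)·(1/6) = 1/42.
The weights sum to 1/6.
So P(the cheque in envelope 4 | the presenter opened envelope 1, envelope 3, envelope 5, envelope 6, and envelope 7) = (1/42) / (1/6) = 1/7.

1/7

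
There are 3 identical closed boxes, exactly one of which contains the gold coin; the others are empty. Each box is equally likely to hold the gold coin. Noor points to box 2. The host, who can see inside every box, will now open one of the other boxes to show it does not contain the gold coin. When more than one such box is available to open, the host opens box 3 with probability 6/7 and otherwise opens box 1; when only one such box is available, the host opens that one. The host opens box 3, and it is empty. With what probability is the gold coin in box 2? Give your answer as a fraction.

Apply Bayes' rule, conditioning on where the gold coin actually is.
If it is in box 1 (prior 1/3): only box 3 is available, probability 1; weight (1/3)·1 = 1/3.
If it is in box 2 (prior 1/3): box 3 is available, opened with probability 6/7; weight (1/3)·(6/7) = 2/7.
If it is in box 3 (prior 1/3): the host opened box 3, so this case is ruled out; weight (1/3)·0 = 0.
The weights sum to 13/21.
So P(the gold coin in box 2 | the host opened box 3) = (2/7) / (13/21) = 6/13.

6/13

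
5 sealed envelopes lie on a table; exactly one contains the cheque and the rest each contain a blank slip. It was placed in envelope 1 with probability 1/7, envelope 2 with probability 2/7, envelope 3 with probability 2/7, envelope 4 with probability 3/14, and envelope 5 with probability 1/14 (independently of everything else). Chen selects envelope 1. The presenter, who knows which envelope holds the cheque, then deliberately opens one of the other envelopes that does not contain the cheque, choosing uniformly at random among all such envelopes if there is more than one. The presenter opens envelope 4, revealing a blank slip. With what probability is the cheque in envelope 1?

Condition on the true location of the cheque.
If it is in envelope 1 (prior 1/7): the presenter has 4 equally likely choices, so probability 1/4; weight (1/7)·(1/4) = 1/28.
If it is in either of envelopes 2 and 3 (prior 2/7 each): the presenter has 3 equally likely choices, so probability 1/3; weight (2/7)·(1/3) = 2/21 each.
If it is in envelope 4 (prior 3/14): the presenter opened envelope 4, so this case is ruled out; weight (3/14)·0 = 0.
If it is in envelope 5 (prior 1/14): the presenter has 3 equally likely choices, so probability 1/3; weight (1/14)·(1/3) = 1/42.
The weights sum to 1/4.
So P(the cheque in envelope 1 | the presenter opened envelope 4) = (1/28) / (1/4) = 1/7.

1/7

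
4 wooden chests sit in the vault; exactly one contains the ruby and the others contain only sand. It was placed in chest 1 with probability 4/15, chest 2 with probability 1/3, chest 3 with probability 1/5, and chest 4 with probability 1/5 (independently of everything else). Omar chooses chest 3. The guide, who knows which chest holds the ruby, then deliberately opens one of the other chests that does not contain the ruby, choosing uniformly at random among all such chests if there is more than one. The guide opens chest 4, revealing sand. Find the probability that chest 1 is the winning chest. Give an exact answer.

Apply Bayes' rule, conditioning on where the ruby actually is.
If it is in chest 1 (prior 4/15): the guide has 2 equally likely choices, so probability 1/2; weight (4/15)·(1/2) = 2/15.
If it is in chest 2 (prior 1/3): the guide has 2 equally likely choices, so probability 1/2; weight (1/3)·(1/2) = 1/6.
If it is in chest 3 (prior 1/5): the guide has 3 equally likely choices, so probability 1/3; weight (1/5)·(1/3) = 1/15.
If it is in chest 4 (prior 1/5): the guide opened chest 4, so this case is ruled out; weight (1/5)·0 = 0.
The weights sum to 11/30.
So P(the ruby in chest 1 | the guide opened chest 4) = (2/15) / (11/30) = 4/11.

4/11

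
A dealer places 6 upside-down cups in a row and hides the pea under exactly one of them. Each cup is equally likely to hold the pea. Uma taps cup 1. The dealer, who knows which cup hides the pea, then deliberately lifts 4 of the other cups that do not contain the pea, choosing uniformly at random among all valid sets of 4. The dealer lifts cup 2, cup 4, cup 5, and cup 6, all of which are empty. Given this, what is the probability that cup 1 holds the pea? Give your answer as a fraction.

1/6

Apply Bayes' rule, conditioning on where the pea actually is.
If it is under cup 1 (prior 1/6): the dealer has 5 equally likely choices, so probability 1/5; weight (1/6)·(1/5) = 1/30.
If it is under any of cups 2, 4, 5, and 6 (prior 1/6 each): that cup was opened and seen not to hold the prize — ruled out; weight (1/6)·0 = 0 each.
If it is under cup 3 (prior 1/6): the dealer has no choice, probability 1; weight (1/6)·1 = 1/6.
The weights sum to 1/5.
So P(the pea under cup 1 | the dealer opened cup 2, cup 4, cup 5, and cup 6) = (1/30) / (1/5) = 1/6.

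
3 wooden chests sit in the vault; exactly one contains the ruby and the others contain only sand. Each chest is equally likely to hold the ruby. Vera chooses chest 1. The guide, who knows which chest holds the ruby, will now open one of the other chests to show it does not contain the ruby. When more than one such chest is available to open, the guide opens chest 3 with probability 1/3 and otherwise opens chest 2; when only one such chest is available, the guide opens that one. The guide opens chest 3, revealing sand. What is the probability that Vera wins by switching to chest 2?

Condition on the true location of the ruby.
If it is in chest 1 (prior 1/3): chest 3 is available, opened with probability 1/3; weight (1/3)·(1/3) = 1/9.
If it is in chest 2 (prior 1/3): only chest 3 is available, probability 1; weight (1/3)·1 = 1/3.
If it is in chest 3 (prior 1/3): the guide opened chest 3, so this case is ruled out; weight (1/3)·0 = 0.
The weights sum to 4/9.
So P(the ruby in chest 2 | the guide opened chest 3) = (1/3) / (4/9) = 3/4.

3/4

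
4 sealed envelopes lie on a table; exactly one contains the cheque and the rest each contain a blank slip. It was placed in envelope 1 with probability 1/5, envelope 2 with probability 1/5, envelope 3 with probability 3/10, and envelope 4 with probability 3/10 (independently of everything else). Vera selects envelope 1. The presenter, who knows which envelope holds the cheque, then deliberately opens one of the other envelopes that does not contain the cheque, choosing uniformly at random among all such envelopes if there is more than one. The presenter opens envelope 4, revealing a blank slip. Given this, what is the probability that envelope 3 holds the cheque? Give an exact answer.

Apply Bayes' rule, conditioning on where the cheque actually is.
If it is in envelope 1 (prior 1/5): the presenter has 3 equally likely choices, so probability 1/3; weight (1/5)·(1/3) = 1/15.
If it is in envelope 2 (prior 1/5): the presenter has 2 equally likely choices, so probability 1/2; weight (1/5)·(1/2) = 1/10.
If it is in envelope 3 (prior 3/10): the presenter has 2 equally likely choices, so probability 1/2; weight (3/10)·(1/2) = 3/20.
If it is in envelope 4 (prior 3/10): the presenter opened envelope 4, so this case is ruled out; weight (3/10)·0 = 0.
The weights sum to 19/60.
So P(the cheque in envelope 3 | the presenter opened envelope 4) = (3/20) / (19/60) = 9/19.

9/19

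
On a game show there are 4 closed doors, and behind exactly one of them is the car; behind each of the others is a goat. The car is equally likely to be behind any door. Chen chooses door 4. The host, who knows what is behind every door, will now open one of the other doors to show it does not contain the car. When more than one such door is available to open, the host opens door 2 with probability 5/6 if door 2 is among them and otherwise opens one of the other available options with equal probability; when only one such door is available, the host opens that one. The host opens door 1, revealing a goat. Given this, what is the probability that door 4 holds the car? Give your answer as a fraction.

1/9

Condition on the true location of the car.
If it is behind door 1 (prior 1/4): the host opened door 1, so this case is ruled out; weight (1/4)·0 = 0.
If it is behind door 2 (prior 1/4): door 2 holds the prize so is unavailable; the host chooses uniformly among the 2 others, probability 1/2; weight (1/4)·(1/2) = 1/8.
If it is behind door 3 (prior 1/4): door 2 is available but not opened, probability 1/6; weight (1/4)·(1/6) = 1/24.
If it is behind door 4 (prior 1/4): door 2 is available but not opened; door 1 gets probability (1 − 5/6)/2 = 1/12; weight (1/4)·(1/12) = 1/48.
The weights sum to 3/16.
So P(the car behind door 4 | the host opened door 1) = (1/48) / (3/16) = 1/9.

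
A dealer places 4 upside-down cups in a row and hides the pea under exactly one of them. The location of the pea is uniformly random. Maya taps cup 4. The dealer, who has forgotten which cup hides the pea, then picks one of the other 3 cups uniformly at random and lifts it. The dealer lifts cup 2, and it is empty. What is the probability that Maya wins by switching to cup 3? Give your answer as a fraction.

Condition on the true location of the pea.
If it is under any of cups 1, 3, and 4 (prior 1/4 each): the dealer picks cup 2 with probability 1/3 regardless, and it is not the prize; weight (1/4)·(1/3) = 1/12 each.
If it is under cup 2 (prior 1/4): the dealer opened cup 2, so this case is ruled out; weight (1/4)·0 = 0.
The weights sum to 1/4.
So P(the pea under cup 3 | the dealer opened cup 2) = (1/12) / (1/4) = 1/3.

1/3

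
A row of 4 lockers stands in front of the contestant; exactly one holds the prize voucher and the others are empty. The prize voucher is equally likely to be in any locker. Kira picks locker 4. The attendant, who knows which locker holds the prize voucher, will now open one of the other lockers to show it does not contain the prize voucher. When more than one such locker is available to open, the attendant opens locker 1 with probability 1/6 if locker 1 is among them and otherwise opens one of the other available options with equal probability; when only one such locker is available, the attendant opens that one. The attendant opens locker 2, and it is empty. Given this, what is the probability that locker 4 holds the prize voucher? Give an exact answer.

5/21

Apply Bayes' rule, conditioning on where the prize voucher actually is.
If it is in locker 1 (prior 1/4): locker 1 holds the prize so is unavailable; the attendant chooses uniformly among the 2 others, probability 1/2; weight (1/4)·(1/2) = 1/8.
If it is in locker 2 (prior 1/4): the attendant opened locker 2, so this case is ruled out; weight (1/4)·0 = 0.
If it is in locker 3 (prior 1/4): locker 1 is available but not opened, probability 5/6; weight (1/4)·(5/6) = 5/24.
If it is in locker 4 (prior 1/4): locker 1 is available but not opened; locker 2 gets probability (1 − 1/6)/2 = 5/12; weight (1/4)·(5/12) = 5/48.
The weights sum to 7/16.
So P(the prize voucher in locker 4 | the attendant opened locker 2) = (5/48) / (7/16) = 5/21.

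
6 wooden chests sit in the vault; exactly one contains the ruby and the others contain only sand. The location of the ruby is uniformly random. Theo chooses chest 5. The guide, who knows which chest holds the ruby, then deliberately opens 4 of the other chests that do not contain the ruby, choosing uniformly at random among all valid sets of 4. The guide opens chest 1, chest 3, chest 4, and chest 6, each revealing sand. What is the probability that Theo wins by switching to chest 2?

Condition on the true location of the ruby.
If it is in any of chests 1, 3, 4, and 6 (prior 1/6 each): that chest was opened and seen not to hold the prize — ruled out; weight (1/6)·0 = 0 each.
If it is in chest 2 (prior 1/6): the guide has no choice, probability 1; weight (1/6)·1 = 1/6.
If it is in chest 5 (prior 1/6): the guide has 5 equally likely choices, so probability 1/5; weight (1/6)·(1/5) = 1/30.
The weights sum to 1/5.
So P(the ruby in chest 2 | the guide opened chest 1, chest 3, chest 4, and chest 6) = (1/6) / (1/5) = 5/6.

5/6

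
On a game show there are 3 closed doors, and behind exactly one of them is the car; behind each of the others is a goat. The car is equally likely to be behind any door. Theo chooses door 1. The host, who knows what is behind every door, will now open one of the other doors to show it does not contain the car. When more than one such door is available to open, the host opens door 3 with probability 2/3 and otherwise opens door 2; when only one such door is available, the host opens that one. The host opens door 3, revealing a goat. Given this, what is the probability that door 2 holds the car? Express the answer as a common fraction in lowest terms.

3/5

Condition on the true location of the car.
If it is behind door 1 (prior 1/3): door 3 is available, opened with probability 2/3; weight (1/3)·(2/3) = 2/9.
If it is behind door 2 (prior 1/3): only door 3 is available, probability 1; weight (1/3)·1 = 1/3.
If it is behind door 3 (prior 1/3): the host opened door 3, so this case is ruled out; weight (1/3)·0 = 0.
The weights sum to 5/9.
So P(the car behind door 2 | the host opened door 3) = (1/3) / (5/9) = 3/5.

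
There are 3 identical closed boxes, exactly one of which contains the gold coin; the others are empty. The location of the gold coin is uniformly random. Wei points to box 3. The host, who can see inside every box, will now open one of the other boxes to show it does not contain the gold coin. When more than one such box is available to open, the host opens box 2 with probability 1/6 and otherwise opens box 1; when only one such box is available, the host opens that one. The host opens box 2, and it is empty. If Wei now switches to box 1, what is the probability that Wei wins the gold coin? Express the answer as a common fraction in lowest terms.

6/7

Condition on the true location of the gold coin.
If it is in box 1 (prior 1/3): only box 2 is available, probability 1; weight (1/3)·1 = 1/3.
If it is in box 2 (prior 1/3): the host opened box 2, so this case is ruled out; weight (1/3)·0 = 0.
If it is in box 3 (prior 1/3): box 2 is available, opened with probability 1/6; weight (1/3)·(1/6) = 1/18.
The weights sum to 7/18.
So P(the gold coin in box 1 | the host opened box 2) = (1/3) / (7/18) = 6/7.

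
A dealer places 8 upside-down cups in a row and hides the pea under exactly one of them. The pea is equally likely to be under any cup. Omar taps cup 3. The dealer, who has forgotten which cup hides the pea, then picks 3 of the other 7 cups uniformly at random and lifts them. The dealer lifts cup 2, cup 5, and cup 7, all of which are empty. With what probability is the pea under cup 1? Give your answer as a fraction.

1/5

Because the dealer chose which cups to lift without knowing where the pea is, the choice is independent of the prize location. Learning that none of the 3 opened cups holds the pea simply rules out those 3 locations and leaves the remaining 5 cups still equally likely by symmetry.
So P(the pea under cup 1) = 1/5.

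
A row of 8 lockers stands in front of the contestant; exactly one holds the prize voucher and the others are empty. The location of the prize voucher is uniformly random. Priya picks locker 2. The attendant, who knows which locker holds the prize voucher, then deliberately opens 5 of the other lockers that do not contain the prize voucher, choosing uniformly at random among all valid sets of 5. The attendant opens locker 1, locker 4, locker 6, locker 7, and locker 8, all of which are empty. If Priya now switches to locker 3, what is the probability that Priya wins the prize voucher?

7/16

Condition on the true location of the prize voucher.
If it is in any of lockers 1, 4, 6, 7, and 8 (prior 1/8 each): that locker was opened and seen not to hold the prize — ruled out; weight (1/8)·0 = 0 each.
If it is in locker 2 (prior 1/8): the attendant has 21 equally likely choices, so probability 1/21; weight (1/8)·(1/21) = 1/168.
If it is in either of lockers 3 and 5 (prior 1/8 each): the attendant has 6 equally likely choices, so probability 1/6; weight (1/8)·(1/6) = 1/48 each.
The weights sum to 1/21.
So P(the prize voucher in locker 3 | the attendant opened locker 1, locker 4, locker 6, locker 7, and locker 8) = (1/48) / (1/21) = 7/16.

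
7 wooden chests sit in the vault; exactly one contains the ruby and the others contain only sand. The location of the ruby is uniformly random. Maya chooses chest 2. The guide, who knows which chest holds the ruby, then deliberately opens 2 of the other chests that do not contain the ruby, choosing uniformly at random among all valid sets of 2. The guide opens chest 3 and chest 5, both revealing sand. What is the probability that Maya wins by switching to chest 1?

Condition on the true location of the ruby.
If it is in any of chests 1, 4, 6, and 7 (prior 1/7 each): the guide has 10 equally likely choices, so probability 1/10; weight (1/7)·(1/10) = 1/70 each.
If it is in chest 2 (prior 1/7): the guide has 15 equally likely choices, so probability 1/15; weight (1/7)·(1/15) = 1/105.
If it is in either of chests 3 and 5 (prior 1/7 each): that chest was opened and seen not to hold the prize — ruled out; weight (1/7)·0 = 0 each.
The weights sum to 1/15.
So P(the ruby in chest 1 | the guide opened chest 3 and chest 5) = (1/70) / (1/15) = 3/14.

3/14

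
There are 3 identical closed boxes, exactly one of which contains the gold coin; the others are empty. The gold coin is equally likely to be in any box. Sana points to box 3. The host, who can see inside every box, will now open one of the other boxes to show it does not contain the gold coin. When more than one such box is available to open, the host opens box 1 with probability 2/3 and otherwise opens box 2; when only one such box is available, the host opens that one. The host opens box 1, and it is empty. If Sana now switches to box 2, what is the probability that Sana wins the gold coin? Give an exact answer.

Apply Bayes' rule, conditioning on where the gold coin actually is.
If it is in box 1 (prior 1/3): the host opened box 1, so this case is ruled out; weight (1/3)·0 = 0.
If it is in box 2 (prior 1/3): only box 1 is available, probability 1; weight (1/3)·1 = 1/3.
If it is in box 3 (prior 1/3): box 1 is available, opened with probability 2/3; weight (1/3)·(2/3) = 2/9.
The weights sum to 5/9.
So P(the gold coin in box 2 | the host opened box 1) = (1/3) / (5/9) = 3/5.

3/5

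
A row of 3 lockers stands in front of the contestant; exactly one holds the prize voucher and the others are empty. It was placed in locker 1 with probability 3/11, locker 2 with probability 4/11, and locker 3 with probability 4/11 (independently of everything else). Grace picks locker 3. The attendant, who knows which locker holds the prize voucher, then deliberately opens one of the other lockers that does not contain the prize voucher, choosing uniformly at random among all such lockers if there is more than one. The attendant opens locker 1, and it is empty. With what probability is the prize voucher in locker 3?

Condition on the true location of the prize voucher.
If it is in locker 1 (prior 3/11): the attendant opened locker 1, so this case is ruled out; weight (3/11)·0 = 0.
If it is in locker 2 (prior 4/11): the attendant has no choice, probability 1; weight (4/11)·1 = 4/11.
If it is in locker 3 (prior 4/11): the attendant has 2 equally likely choices, so probability 1/2; weight (4/11)·(1/2) = 2/11.
The weights sum to 6/11.
So P(the prize voucher in locker 3 | the attendant opened locker 1) = (2/11) / (6/11) = 1/3.

1/3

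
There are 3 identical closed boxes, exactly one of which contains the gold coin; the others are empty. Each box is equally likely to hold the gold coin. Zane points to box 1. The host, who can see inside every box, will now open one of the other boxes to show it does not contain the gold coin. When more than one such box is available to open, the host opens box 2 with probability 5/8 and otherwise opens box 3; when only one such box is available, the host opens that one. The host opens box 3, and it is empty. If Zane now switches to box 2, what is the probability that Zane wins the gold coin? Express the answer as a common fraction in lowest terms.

8/11

Condition on the true location of the gold coin.
If it is in box 1 (prior 1/3): box 2 is available but not opened, probability 3/8; weight (1/3)·(3/8) = 1/8.
If it is in box 2 (prior 1/3): only box 3 is available, probability 1; weight (1/3)·1 = 1/3.
If it is in box 3 (prior 1/3): the host opened box 3, so this case is ruled out; weight (1/3)·0 = 0.
The weights sum to 11/24.
So P(the gold coin in box 2 | the host opened box 3) = (1/3) / (11/24) = 8/11.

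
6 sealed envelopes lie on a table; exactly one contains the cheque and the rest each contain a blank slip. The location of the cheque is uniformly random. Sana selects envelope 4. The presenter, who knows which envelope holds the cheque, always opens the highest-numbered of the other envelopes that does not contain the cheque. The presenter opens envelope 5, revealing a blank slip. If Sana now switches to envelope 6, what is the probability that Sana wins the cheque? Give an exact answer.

Consider each possible location of the cheque in turn.
If it is in any of envelopes 1, 2, 3, and 4 (prior 1/6 each): the presenter would have opened envelope 6 instead, probability 0; weight (1/6)·0 = 0 each.
If it is in envelope 5 (prior 1/6): the presenter opened envelope 5, so this case is ruled out; weight (1/6)·0 = 0.
If it is in envelope 6 (prior 1/6): envelope 5 is the highest-numbered option available, probability 1; weight (1/6)·1 = 1/6.
The weights sum to 1/6.
So P(the cheque in envelope 6 | the presenter opened envelope 5) = (1/6) / (1/6) = 1.

1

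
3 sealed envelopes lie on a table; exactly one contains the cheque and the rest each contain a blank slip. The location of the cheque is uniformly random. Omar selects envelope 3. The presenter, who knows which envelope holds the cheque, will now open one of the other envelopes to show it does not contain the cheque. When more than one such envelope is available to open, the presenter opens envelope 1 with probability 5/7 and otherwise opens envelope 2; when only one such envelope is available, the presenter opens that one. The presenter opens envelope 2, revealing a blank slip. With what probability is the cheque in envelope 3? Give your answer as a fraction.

Apply Bayes' rule, conditioning on where the cheque actually is.
If it is in envelope 1 (prior 1/3): only envelope 2 is available, probability 1; weight (1/3)·1 = 1/3.
If it is in envelope 2 (prior 1/3): the presenter opened envelope 2, so this case is ruled out; weight (1/3)·0 = 0.
If it is in envelope 3 (prior 1/3): envelope 1 is available but not opened, probability 2/7; weight (1/3)·(2/7) = 2/21.
The weights sum to 3/7.
So P(the cheque in envelope 3 | the presenter opened envelope 2) = (2/21) / (3/7) = 2/9.

2/9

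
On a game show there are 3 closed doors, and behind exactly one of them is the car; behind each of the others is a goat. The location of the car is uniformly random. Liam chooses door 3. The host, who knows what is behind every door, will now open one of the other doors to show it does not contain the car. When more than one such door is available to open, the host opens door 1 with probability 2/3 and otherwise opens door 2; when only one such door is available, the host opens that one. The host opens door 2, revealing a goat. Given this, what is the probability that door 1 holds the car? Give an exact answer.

Consider each possible location of the car in turn.
If it is behind door 1 (prior 1/3): only door 2 is available, probability 1; weight (1/3)·1 = 1/3.
If it is behind door 2 (prior 1/3): the host opened door 2, so this case is ruled out; weight (1/3)·0 = 0.
If it is behind door 3 (prior 1/3): door 1 is available but not opened, probability 1/3; weight (1/3)·(1/3) = 1/9.
The weights sum to 4/9.
So P(the car behind door 1 | the host opened door 2) = (1/3) / (4/9) = 3/4.

3/4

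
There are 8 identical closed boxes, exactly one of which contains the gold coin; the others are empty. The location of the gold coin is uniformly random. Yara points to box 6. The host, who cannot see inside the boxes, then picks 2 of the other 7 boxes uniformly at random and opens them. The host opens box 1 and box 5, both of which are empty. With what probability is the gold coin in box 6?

Because the host chose which boxes to open without knowing where the gold coin is, the choice is independent of the prize location. Learning that none of the 2 opened boxes holds the gold coin simply rules out those 2 locations and leaves the remaining 6 boxes still equally likely by symmetry.
So P(the gold coin in box 6) = 1/6.

1/6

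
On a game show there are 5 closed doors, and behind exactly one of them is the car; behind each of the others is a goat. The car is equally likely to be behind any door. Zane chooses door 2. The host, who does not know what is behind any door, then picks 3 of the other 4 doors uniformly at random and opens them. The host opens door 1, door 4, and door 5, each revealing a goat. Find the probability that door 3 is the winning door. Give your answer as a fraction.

Apply Bayes' rule, conditioning on where the car actually is.
If it is behind any of doors 1, 4, and 5 (prior 1/5 each): that door was opened and seen not to hold the prize — ruled out; weight (1/5)·0 = 0 each.
If it is behind either of doors 2 and 3 (prior 1/5 each): the host picks exactly this set with probability 1/4 regardless, and none is the prize; weight (1/5)·(1/4) = 1/20 each.
The weights sum to 1/10.
So P(the car behind door 3 | the host opened door 1, door 4, and door 5) = (1/20) / (1/10) = 1/2.

1/2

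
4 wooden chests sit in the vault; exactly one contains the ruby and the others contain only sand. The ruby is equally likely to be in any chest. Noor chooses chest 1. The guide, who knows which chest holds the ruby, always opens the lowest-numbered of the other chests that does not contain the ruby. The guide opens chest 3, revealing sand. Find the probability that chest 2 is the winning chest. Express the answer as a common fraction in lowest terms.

Consider each possible location of the ruby in turn.
If it is in either of chests 1 and 4 (prior 1/4 each): the guide would have opened chest 2 instead, probability 0; weight (1/4)·0 = 0 each.
If it is in chest 2 (prior 1/4): chest 3 is the lowest-numbered option available, probability 1; weight (1/4)·1 = 1/4.
If it is in chest 3 (prior 1/4): the guide opened chest 3, so this case is ruled out; weight (1/4)·0 = 0.
The weights sum to 1/4.
So P(the ruby in chest 2 | the guide opened chest 3) = (1/4) / (1/4) = 1.

1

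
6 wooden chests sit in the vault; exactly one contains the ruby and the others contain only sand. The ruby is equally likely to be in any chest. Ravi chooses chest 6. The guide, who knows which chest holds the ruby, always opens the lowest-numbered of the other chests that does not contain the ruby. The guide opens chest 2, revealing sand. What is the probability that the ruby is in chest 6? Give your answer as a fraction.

Condition on the true location of the ruby.
If it is in chest 1 (prior 1/6): chest 2 is the lowest-numbered option available, probability 1; weight (1/6)·1 = 1/6.
If it is in chest 2 (prior 1/6): the guide opened chest 2, so this case is ruled out; weight (1/6)·0 = 0.
If it is in any of chests 3, 4, 5, and 6 (prior 1/6 each): the guide would have opened chest 1 instead, probability 0; weight (1/6)·0 = 0 each.
The weights sum to 1/6.
So P(the ruby in chest 6 | the guide opened chest 2) = 0 / (1/6) = 0.

0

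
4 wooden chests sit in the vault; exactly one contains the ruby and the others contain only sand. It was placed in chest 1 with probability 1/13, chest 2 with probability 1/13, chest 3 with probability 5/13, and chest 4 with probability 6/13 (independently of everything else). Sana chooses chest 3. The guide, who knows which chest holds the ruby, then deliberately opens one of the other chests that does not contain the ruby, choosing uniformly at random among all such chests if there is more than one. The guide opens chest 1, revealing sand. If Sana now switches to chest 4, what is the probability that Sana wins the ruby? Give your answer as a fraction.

18/31

Condition on the true location of the ruby.
If it is in chest 1 (prior 1/13): the guide opened chest 1, so this case is ruled out; weight (1/13)·0 = 0.
If it is in chest 2 (prior 1/13): the guide has 2 equally likely choices, so probability 1/2; weight (1/13)·(1/2) = 1/26.
If it is in chest 3 (prior 5/13): the guide has 3 equally likely choices, so probability 1/3; weight (5/13)·(1/3) = 5/39.
If it is in chest 4 (prior 6/13): the guide has 2 equally likely choices, so probability 1/2; weight (6/13)·(1/2) = 3/13.
The weights sum to 31/78.
So P(the ruby in chest 4 | the guide opened chest 1) = (3/13) / (31/78) = 18/31.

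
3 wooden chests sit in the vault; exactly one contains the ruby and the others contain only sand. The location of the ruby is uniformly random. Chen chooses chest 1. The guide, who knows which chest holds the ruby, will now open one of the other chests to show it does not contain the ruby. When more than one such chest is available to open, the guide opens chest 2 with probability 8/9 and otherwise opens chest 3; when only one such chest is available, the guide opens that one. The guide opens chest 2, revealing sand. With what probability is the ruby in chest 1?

Condition on the true location of the ruby.
If it is in chest 1 (prior 1/3): chest 2 is available, opened with probability 8/9; weight (1/3)·(8/9) = 8/27.
If it is in chest 2 (prior 1/3): the guide opened chest 2, so this case is ruled out; weight (1/3)·0 = 0.
If it is in chest 3 (prior 1/3): only chest 2 is available, probability 1; weight (1/3)·1 = 1/3.
The weights sum to 17/27.
So P(the ruby in chest 1 | the guide opened chest 2) = (8/27) / (17/27) = 8/17.

8/17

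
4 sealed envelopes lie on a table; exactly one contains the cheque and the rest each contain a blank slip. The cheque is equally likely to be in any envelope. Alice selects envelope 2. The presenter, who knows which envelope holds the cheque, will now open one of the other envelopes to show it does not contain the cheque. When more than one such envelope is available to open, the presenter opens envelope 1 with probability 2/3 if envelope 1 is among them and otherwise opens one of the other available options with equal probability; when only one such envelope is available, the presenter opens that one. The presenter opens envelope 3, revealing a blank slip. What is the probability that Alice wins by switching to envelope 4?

Apply Bayes' rule, conditioning on where the cheque actually is.
If it is in envelope 1 (prior 1/4): envelope 1 holds the prize so is unavailable; the presenter chooses uniformly among the 2 others, probability 1/2; weight (1/4)·(1/2) = 1/8.
If it is in envelope 2 (prior 1/4): envelope 1 is available but not opened; envelope 3 gets probability (1 − 2/3)/2 = 1/6; weight (1/4)·(1/6) = 1/24.
If it is in envelope 3 (prior 1/4): the presenter opened envelope 3, so this case is ruled out; weight (1/4)·0 = 0.
If it is in envelope 4 (prior 1/4): envelope 1 is available but not opened, probability 1/3; weight (1/4)·(1/3) = 1/12.
The weights sum to 1/4.
So P(the cheque in envelope 4 | the presenter opened envelope 3) = (1/12) / (1/4) = 1/3.

1/3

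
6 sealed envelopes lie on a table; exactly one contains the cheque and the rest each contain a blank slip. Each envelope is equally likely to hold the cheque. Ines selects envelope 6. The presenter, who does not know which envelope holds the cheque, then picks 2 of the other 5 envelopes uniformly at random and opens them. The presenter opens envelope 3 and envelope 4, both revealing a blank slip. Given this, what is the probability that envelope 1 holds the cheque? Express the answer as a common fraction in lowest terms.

1/4

Because the presenter chose which envelopes to open without knowing where the cheque is, the choice is independent of the prize location. Learning that none of the 2 opened envelopes holds the cheque simply rules out those 2 locations and leaves the remaining 4 envelopes still equally likely by symmetry.
So P(the cheque in envelope 1) = 1/4.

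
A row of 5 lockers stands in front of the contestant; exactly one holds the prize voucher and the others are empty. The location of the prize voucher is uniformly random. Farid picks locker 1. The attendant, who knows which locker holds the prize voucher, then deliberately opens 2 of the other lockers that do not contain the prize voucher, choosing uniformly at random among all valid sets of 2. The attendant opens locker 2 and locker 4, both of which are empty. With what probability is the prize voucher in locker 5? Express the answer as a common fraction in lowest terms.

2/5

Consider each possible location of the prize voucher in turn.
If it is in locker 1 (prior 1/5): the attendant has 6 equally likely choices, so probability 1/6; weight (1/5)·(1/6) = 1/30.
If it is in either of lockers 2 and 4 (prior 1/5 each): that locker was opened and seen not to hold the prize — ruled out; weight (1/5)·0 = 0 each.
If it is in either of lockers 3 and 5 (prior 1/5 each): the attendant has 3 equally likely choices, so probability 1/3; weight (1/5)·(1/3) = 1/15 each.
The weights sum to 1/6.
So P(the prize voucher in locker 5 | the attendant opened locker 2 and locker 4) = (1/15) / (1/6) = 2/5.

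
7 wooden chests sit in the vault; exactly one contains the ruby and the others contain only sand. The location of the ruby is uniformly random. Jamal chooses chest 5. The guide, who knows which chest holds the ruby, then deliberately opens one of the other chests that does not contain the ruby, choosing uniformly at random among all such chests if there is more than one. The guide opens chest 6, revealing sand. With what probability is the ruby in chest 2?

6/35

Consider each possible location of the ruby in turn.
If it is in any of chests 1, 2, 3, 4, and 7 (prior 1/7 each): the guide has 5 equally likely choices, so probability 1/5; weight (1/7)·(1/5) = 1/35 each.
If it is in chest 5 (prior 1/7): the guide has 6 equally likely choices, so probability 1/6; weight (1/7)·(1/6) = 1/42.
If it is in chest 6 (prior 1/7): the guide opened chest 6, so this case is ruled out; weight (1/7)·0 = 0.
The weights sum to 1/6.
So P(the ruby in chest 2 | the guide opened chest 6) = (1/35) / (1/6) = 6/35.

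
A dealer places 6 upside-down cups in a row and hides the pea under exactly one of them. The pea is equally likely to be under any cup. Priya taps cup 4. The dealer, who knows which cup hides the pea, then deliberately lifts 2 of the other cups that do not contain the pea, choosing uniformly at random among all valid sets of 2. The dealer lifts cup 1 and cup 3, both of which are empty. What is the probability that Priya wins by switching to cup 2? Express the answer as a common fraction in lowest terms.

Apply Bayes' rule, conditioning on where the pea actually is.
If it is under either of cups 1 and 3 (prior 1/6 each): that cup was opened and seen not to hold the prize — ruled out; weight (1/6)·0 = 0 each.
If it is under any of cups 2, 5, and 6 (prior 1/6 each): the dealer has 6 equally likely choices, so probability 1/6; weight (1/6)·(1/6) = 1/36 each.
If it is under cup 4 (prior 1/6): the dealer has 10 equally likely choices, so probability 1/10; weight (1/6)·(1/10) = 1/60.
The weights sum to 1/10.
So P(the pea under cup 2 | the dealer opened cup 1 and cup 3) = (1/36) / (1/10) = 5/18.

5/18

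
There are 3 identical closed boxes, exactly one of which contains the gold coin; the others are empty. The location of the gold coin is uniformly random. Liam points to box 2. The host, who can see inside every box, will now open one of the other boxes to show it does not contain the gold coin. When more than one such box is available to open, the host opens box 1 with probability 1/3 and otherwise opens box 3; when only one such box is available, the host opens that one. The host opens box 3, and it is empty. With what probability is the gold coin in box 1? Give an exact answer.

Consider each possible location of the gold coin in turn.
If it is in box 1 (prior 1/3): only box 3 is available, probability 1; weight (1/3)·1 = 1/3.
If it is in box 2 (prior 1/3): box 1 is available but not opened, probability 2/3; weight (1/3)·(2/3) = 2/9.
If it is in box 3 (prior 1/3): the host opened box 3, so this case is ruled out; weight (1/3)·0 = 0.
The weights sum to 5/9.
So P(the gold coin in box 1 | the host opened box 3) = (1/3) / (5/9) = 3/5.

3/5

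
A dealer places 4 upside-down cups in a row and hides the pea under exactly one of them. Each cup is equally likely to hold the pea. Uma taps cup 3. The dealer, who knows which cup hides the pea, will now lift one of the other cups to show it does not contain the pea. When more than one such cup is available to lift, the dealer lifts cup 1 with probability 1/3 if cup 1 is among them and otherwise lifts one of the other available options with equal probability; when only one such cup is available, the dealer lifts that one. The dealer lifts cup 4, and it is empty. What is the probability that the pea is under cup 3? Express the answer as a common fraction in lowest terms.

Condition on the true location of the pea.
If it is under cup 1 (prior 1/4): cup 1 holds the prize so is unavailable; the dealer chooses uniformly among the 2 others, probability 1/2; weight (1/4)·(1/2) = 1/8.
If it is under cup 2 (prior 1/4): cup 1 is available but not opened, probability 2/3; weight (1/4)·(2/3) = 1/6.
If it is under cup 3 (prior 1/4): cup 1 is available but not opened; cup 4 gets probability (1 − 1/3)/2 = 1/3; weight (1/4)·(1/3) = 1/12.
If it is under cup 4 (prior 1/4): the dealer opened cup 4, so this case is ruled out; weight (1/4)·0 = 0.
The weights sum to 3/8.
So P(the pea under cup 3 | the dealer opened cup 4) = (1/12) / (3/8) = 2/9.

2/9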